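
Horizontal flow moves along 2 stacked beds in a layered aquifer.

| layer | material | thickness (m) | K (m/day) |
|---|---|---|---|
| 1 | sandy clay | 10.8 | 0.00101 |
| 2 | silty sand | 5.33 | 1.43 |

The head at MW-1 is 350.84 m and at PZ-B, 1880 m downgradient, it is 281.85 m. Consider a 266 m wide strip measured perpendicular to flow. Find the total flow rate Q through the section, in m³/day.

74.5

Flow is parallel to layering, so each bed carries its own Darcy discharge and the transmissivities add.
Σ(K_i·b_i) = 0.00101×10.8 + 1.43×5.33 = 7.633 m²/day.
Hydraulic gradient i = (350.84 − 281.85) / 1880 = 68.99 / 1880 = 0.03670.
Q = Σ(K_i·b_i) · W · i = 7.633 × 266 × 0.03670 = 74.51 m³/day.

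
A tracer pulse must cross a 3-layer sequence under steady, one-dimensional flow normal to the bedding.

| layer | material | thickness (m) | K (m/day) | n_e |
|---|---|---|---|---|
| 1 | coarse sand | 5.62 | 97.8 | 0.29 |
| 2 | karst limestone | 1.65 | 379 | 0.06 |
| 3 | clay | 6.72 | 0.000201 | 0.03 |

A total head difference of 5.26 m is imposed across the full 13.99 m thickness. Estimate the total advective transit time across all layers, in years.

33.6

With flow normal to the layers, continuity requires the same specific discharge q through every layer.
Σ(b_i/K_i) = 5.62/97.8 + 1.65/379 + 6.72/0.000201 = 33433 d.
q = Δh / Σ(b_i/K_i) = 5.26 / 33433 = 0.0001573 m/day.
In each layer the seepage velocity is v_i = q/n_i, so the layer transit time is t_i = b_i·n_i / q:
  layer 1 (coarse sand): t_1 = 5.62 × 0.29 / 0.0001573 = 10359 d
  layer 2 (karst limestone): t_2 = 1.65 × 0.06 / 0.0001573 = 629.3 d
  layer 3 (clay): t_3 = 6.72 × 0.03 / 0.0001573 = 1281 d
Total t = Σ t_i = 12270 days = 33.59 years.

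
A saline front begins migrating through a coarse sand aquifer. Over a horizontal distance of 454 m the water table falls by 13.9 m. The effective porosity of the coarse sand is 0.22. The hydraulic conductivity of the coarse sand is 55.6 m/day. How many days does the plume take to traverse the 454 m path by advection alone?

58.7

Hydraulic gradient i = Δh / L = 13.9 / 454 = 0.03062.
Darcy flux q = K · i = 55.60 × 0.03062 = 1.702 m/day.
Seepage velocity v = q / n_e = 1.702 / 0.22 = 7.738 m/day.
Travel time t = L / v = 454 / 7.738 = 58.67 days.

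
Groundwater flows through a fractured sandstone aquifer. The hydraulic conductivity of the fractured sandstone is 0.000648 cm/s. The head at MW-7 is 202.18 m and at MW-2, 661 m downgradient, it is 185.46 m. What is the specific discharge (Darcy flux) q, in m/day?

Convert K: 0.000648 cm/s × 864 = 0.5599 m/day.
Hydraulic gradient i = (202.18 − 185.46) / 661 = 16.72 / 661 = 0.02530.
Specific discharge q = K · i = 0.5599 × 0.02530 = 0.01416 m/day.

0.0142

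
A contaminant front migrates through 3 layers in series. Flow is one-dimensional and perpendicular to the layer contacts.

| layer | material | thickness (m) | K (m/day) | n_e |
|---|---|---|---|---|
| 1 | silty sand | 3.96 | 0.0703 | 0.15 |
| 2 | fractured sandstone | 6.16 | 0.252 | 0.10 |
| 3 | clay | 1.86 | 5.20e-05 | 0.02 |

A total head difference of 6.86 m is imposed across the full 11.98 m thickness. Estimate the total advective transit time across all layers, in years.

With flow normal to the layers, continuity requires the same specific discharge q through every layer.
Σ(b_i/K_i) = 3.96/0.0703 + 6.16/0.252 + 1.86/5.20e-05 = 35850 d.
q = Δh / Σ(b_i/K_i) = 6.86 / 35850 = 0.0001914 m/day.
In each layer the seepage velocity is v_i = q/n_i, so the layer transit time is t_i = b_i·n_i / q:
  layer 1 (silty sand): t_1 = 3.96 × 0.15 / 0.0001914 = 3104 d
  layer 2 (fractured sandstone): t_2 = 6.16 × 0.10 / 0.0001914 = 3219 d
  layer 3 (clay): t_3 = 1.86 × 0.02 / 0.0001914 = 194.4 d
Total t = Σ t_i = 6518 days = 17.84 years.

17.8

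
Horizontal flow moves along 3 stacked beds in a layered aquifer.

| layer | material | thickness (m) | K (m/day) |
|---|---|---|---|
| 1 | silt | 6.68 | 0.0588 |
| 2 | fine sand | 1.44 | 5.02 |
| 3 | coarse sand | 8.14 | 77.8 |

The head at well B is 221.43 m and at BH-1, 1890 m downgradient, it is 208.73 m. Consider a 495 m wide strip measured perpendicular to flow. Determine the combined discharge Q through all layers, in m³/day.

2130

Flow is parallel to layering, so each bed carries its own Darcy discharge and the transmissivities add.
Σ(K_i·b_i) = 0.0588×6.68 + 5.02×1.44 + 77.8×8.14 = 640.9 m²/day.
Hydraulic gradient i = (221.43 − 208.73) / 1890 = 12.7 / 1890 = 0.006720.
Q = Σ(K_i·b_i) · W · i = 640.9 × 495 × 0.006720 = 2132 m³/day.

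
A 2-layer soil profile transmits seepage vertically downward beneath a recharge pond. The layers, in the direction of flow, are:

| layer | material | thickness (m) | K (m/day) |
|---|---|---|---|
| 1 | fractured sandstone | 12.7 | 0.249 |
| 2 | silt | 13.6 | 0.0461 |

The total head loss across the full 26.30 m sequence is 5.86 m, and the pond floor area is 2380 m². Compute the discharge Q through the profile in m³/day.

40.3

Flow is perpendicular to layering, so the layers act in series and the equivalent K is the thickness-weighted harmonic mean.
Total thickness L = 12.7 + 13.6 = 26.30 m.
Σ(b_i/K_i) = 12.7/0.249 + 13.6/0.0461 = 346.0 d.
K_eq = L / Σ(b_i/K_i) = 26.30 / 346.0 = 0.07601 m/day.
Q = K_eq · A · (Δh/L) = 0.07601 × 2380 × (5.86/26.30) = 40.31 m³/day.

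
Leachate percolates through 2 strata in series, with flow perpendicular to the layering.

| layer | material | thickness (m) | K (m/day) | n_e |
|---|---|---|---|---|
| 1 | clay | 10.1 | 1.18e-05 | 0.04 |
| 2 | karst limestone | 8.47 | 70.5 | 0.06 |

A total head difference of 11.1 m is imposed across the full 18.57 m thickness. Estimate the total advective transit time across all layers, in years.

193

With flow normal to the layers, continuity requires the same specific discharge q through every layer.
Σ(b_i/K_i) = 10.1/1.18e-05 + 8.47/70.5 = 8.559e+05 d.
q = Δh / Σ(b_i/K_i) = 11.1 / 8.559e+05 = 1.297e-05 m/day.
In each layer the seepage velocity is v_i = q/n_i, so the layer transit time is t_i = b_i·n_i / q:
  layer 1 (clay): t_1 = 10.1 × 0.04 / 1.297e-05 = 31153 d
  layer 2 (karst limestone): t_2 = 8.47 × 0.06 / 1.297e-05 = 39188 d
Total t = Σ t_i = 70341 days = 192.6 years.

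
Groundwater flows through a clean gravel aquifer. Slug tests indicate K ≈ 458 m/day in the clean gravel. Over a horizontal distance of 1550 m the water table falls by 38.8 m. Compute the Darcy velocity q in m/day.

Hydraulic gradient i = Δh / L = 38.8 / 1550 = 0.02503.
Specific discharge q = K · i = 458.0 × 0.02503 = 11.46 m/day.

11.5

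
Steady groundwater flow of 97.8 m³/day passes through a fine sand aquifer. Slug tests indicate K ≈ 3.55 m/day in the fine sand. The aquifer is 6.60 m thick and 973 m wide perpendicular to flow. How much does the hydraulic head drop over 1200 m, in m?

Cross-sectional area A = 973 × 6.60 = 6422 m².
From Q = K·A·i, i = Q / (K·A) = 97.8 / (3.550 × 6422) = 0.004290.
Head loss Δh = i · L = 0.004290 × 1200 = 5.148 m.

5.15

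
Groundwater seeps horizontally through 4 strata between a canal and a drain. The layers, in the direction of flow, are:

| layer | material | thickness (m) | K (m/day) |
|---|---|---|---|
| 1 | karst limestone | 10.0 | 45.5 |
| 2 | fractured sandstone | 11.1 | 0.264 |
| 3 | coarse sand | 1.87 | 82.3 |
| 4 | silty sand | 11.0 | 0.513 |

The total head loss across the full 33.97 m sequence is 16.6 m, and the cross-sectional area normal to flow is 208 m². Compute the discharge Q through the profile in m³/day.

54.2

Flow is perpendicular to layering, so the layers act in series and the equivalent K is the thickness-weighted harmonic mean.
Total thickness L = 10.0 + 11.1 + 1.87 + 11.0 = 33.97 m.
Σ(b_i/K_i) = 10.0/45.5 + 11.1/0.264 + 1.87/82.3 + 11.0/0.513 = 63.73 d.
K_eq = L / Σ(b_i/K_i) = 33.97 / 63.73 = 0.5330 m/day.
Q = K_eq · A · (Δh/L) = 0.5330 × 208 × (16.6/33.97) = 54.18 m³/day.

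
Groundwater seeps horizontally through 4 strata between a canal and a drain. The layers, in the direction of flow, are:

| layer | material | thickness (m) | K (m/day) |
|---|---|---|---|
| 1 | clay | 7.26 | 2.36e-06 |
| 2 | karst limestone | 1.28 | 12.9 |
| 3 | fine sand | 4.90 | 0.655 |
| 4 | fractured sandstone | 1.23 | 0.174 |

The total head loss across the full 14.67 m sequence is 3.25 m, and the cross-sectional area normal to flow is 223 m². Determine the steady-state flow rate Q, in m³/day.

0.000236

Flow is perpendicular to layering, so the layers act in series and the equivalent K is the thickness-weighted harmonic mean.
Total thickness L = 7.26 + 1.28 + 4.90 + 1.23 = 14.67 m.
Σ(b_i/K_i) = 7.26/2.36e-06 + 1.28/12.9 + 4.90/0.655 + 1.23/0.174 = 3.076e+06 d.
K_eq = L / Σ(b_i/K_i) = 14.67 / 3.076e+06 = 4.769e-06 m/day.
Q = K_eq · A · (Δh/L) = 4.769e-06 × 223 × (3.25/14.67) = 0.0002356 m³/day.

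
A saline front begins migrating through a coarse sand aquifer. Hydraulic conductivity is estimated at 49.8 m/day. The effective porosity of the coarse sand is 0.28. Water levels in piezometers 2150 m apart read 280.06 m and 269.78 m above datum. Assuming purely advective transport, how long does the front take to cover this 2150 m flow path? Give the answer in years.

6.92

Hydraulic gradient i = (280.06 − 269.78) / 2150 = 10.28 / 2150 = 0.004781.
Darcy flux q = K · i = 49.80 × 0.004781 = 0.2381 m/day.
Seepage velocity v = q / n_e = 0.2381 / 0.28 = 0.8504 m/day.
Travel time t = L / v = 2150 / 0.8504 = 2528 days = 6.922 years.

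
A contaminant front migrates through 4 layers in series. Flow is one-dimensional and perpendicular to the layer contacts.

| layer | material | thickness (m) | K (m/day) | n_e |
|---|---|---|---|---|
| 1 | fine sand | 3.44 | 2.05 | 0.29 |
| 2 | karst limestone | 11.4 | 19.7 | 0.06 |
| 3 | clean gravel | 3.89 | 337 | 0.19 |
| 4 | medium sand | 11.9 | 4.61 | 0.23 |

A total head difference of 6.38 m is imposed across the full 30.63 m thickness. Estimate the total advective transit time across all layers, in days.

3.92

With flow normal to the layers, continuity requires the same specific discharge q through every layer.
Σ(b_i/K_i) = 3.44/2.05 + 11.4/19.7 + 3.89/337 + 11.9/4.61 = 4.850 d.
q = Δh / Σ(b_i/K_i) = 6.38 / 4.850 = 1.316 m/day.
In each layer the seepage velocity is v_i = q/n_i, so the layer transit time is t_i = b_i·n_i / q:
  layer 1 (fine sand): t_1 = 3.44 × 0.29 / 1.316 = 0.7583 d
  layer 2 (karst limestone): t_2 = 11.4 × 0.06 / 1.316 = 0.5199 d
  layer 3 (clean gravel): t_3 = 3.89 × 0.19 / 1.316 = 0.5618 d
  layer 4 (medium sand): t_4 = 11.9 × 0.23 / 1.316 = 2.080 d
Total t = Σ t_i = 3.921 days.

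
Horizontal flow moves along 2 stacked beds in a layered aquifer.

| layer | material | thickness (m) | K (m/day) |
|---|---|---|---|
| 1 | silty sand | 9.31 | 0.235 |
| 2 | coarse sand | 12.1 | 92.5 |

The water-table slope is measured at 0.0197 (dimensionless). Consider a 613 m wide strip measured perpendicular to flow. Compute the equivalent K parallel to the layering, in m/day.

52.4

Flow is parallel to layering, so each bed carries its own Darcy discharge and the transmissivities add.
Σ(K_i·b_i) = 0.235×9.31 + 92.5×12.1 = 1121 m²/day.
Total thickness b = 21.41 m, so K_eq = Σ(K_i·b_i)/b = 52.38 m/day.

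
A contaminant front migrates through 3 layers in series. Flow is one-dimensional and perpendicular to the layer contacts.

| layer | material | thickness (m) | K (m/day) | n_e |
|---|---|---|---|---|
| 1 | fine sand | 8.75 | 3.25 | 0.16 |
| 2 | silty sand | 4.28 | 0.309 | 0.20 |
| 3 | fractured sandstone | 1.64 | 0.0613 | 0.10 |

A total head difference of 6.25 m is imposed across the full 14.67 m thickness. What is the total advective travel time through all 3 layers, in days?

16.8

With flow normal to the layers, continuity requires the same specific discharge q through every layer.
Σ(b_i/K_i) = 8.75/3.25 + 4.28/0.309 + 1.64/0.0613 = 43.30 d.
q = Δh / Σ(b_i/K_i) = 6.25 / 43.30 = 0.1444 m/day.
In each layer the seepage velocity is v_i = q/n_i, so the layer transit time is t_i = b_i·n_i / q:
  layer 1 (fine sand): t_1 = 8.75 × 0.16 / 0.1444 = 9.699 d
  layer 2 (silty sand): t_2 = 4.28 × 0.20 / 0.1444 = 5.930 d
  layer 3 (fractured sandstone): t_3 = 1.64 × 0.10 / 0.1444 = 1.136 d
Total t = Σ t_i = 16.76 days.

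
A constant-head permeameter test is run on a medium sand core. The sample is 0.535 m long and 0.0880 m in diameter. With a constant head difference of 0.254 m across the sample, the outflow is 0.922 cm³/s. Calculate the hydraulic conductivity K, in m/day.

27.6

Cross-sectional area A = π·(d/2)² = π × (0.0880/2)² = 0.006082 m².
Convert discharge: 0.922 cm³/s = 9.220e-07 m³/s.
Darcy's law rearranged: K = Q·L / (A·Δh) = 9.220e-07 × 0.535 / (0.006082 × 0.254) = 0.0003193 m/s = 27.59 m/day.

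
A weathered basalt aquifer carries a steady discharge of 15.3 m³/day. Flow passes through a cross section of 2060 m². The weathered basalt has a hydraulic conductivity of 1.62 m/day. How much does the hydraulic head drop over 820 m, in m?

From Q = K·A·i, i = Q / (K·A) = 15.3 / (1.620 × 2060) = 0.004585.
Head loss Δh = i · L = 0.004585 × 820 = 3.759 m.

3.76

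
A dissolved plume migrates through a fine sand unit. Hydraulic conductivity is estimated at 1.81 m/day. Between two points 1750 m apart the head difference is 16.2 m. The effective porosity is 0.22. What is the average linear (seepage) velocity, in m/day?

0.0762

Hydraulic gradient i = Δh / L = 16.2 / 1750 = 0.009257.
Darcy flux q = K · i = 1.810 × 0.009257 = 0.01676 m/day.
Seepage velocity v = q / n_e = 0.01676 / 0.22 = 0.07616 m/day.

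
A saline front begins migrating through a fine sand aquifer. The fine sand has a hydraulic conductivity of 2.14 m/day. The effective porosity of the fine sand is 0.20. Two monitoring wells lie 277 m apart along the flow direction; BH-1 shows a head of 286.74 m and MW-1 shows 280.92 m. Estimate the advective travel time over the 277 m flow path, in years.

Hydraulic gradient i = (286.74 − 280.92) / 277 = 5.82 / 277 = 0.02101.
Darcy flux q = K · i = 2.140 × 0.02101 = 0.04496 m/day.
Seepage velocity v = q / n_e = 0.04496 / 0.20 = 0.2248 m/day.
Travel time t = L / v = 277 / 0.2248 = 1232 days = 3.373 years.

3.37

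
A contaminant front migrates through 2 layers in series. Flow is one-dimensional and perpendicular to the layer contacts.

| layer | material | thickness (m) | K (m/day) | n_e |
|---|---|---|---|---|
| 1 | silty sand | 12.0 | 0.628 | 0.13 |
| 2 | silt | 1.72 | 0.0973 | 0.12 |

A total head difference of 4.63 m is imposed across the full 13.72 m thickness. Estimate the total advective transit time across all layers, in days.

With flow normal to the layers, continuity requires the same specific discharge q through every layer.
Σ(b_i/K_i) = 12.0/0.628 + 1.72/0.0973 = 36.79 d.
q = Δh / Σ(b_i/K_i) = 4.63 / 36.79 = 0.1259 m/day.
In each layer the seepage velocity is v_i = q/n_i, so the layer transit time is t_i = b_i·n_i / q:
  layer 1 (silty sand): t_1 = 12.0 × 0.13 / 0.1259 = 12.39 d
  layer 2 (silt): t_2 = 1.72 × 0.12 / 0.1259 = 1.640 d
Total t = Σ t_i = 14.03 days.

14.0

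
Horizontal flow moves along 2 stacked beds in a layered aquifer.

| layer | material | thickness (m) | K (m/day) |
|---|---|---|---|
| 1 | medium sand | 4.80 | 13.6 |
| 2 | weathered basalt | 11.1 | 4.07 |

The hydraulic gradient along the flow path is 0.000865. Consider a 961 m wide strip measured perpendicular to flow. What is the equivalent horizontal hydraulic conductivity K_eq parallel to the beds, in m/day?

6.95

Flow is parallel to layering, so each bed carries its own Darcy discharge and the transmissivities add.
Σ(K_i·b_i) = 13.6×4.80 + 4.07×11.1 = 110.5 m²/day.
Total thickness b = 15.90 m, so K_eq = Σ(K_i·b_i)/b = 6.947 m/day.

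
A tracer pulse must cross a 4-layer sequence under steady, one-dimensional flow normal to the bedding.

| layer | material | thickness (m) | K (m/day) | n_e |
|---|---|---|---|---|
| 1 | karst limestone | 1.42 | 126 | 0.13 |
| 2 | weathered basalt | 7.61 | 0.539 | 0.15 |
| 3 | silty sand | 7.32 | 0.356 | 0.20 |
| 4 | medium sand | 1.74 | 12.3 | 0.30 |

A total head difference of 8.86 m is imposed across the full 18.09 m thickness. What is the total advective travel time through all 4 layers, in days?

13.0

With flow normal to the layers, continuity requires the same specific discharge q through every layer.
Σ(b_i/K_i) = 1.42/126 + 7.61/0.539 + 7.32/0.356 + 1.74/12.3 = 34.83 d.
q = Δh / Σ(b_i/K_i) = 8.86 / 34.83 = 0.2544 m/day.
In each layer the seepage velocity is v_i = q/n_i, so the layer transit time is t_i = b_i·n_i / q:
  layer 1 (karst limestone): t_1 = 1.42 × 0.13 / 0.2544 = 0.7258 d
  layer 2 (weathered basalt): t_2 = 7.61 × 0.15 / 0.2544 = 4.488 d
  layer 3 (silty sand): t_3 = 7.32 × 0.20 / 0.2544 = 5.756 d
  layer 4 (medium sand): t_4 = 1.74 × 0.30 / 0.2544 = 2.052 d
Total t = Σ t_i = 13.02 days.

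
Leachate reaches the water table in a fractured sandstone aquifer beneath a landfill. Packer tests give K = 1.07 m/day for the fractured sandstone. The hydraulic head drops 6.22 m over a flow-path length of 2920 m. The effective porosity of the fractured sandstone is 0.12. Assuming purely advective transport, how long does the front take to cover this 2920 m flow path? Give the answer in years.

421

Hydraulic gradient i = Δh / L = 6.22 / 2920 = 0.002130.
Darcy flux q = K · i = 1.070 × 0.002130 = 0.002279 m/day.
Seepage velocity v = q / n_e = 0.002279 / 0.12 = 0.01899 m/day.
Travel time t = L / v = 2920 / 0.01899 = 1.537e+05 days = 420.9 years.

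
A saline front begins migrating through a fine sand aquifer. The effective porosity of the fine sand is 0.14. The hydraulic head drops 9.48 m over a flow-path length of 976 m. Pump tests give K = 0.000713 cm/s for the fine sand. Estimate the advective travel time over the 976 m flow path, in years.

Convert K: 0.000713 cm/s × 864 = 0.6160 m/day.
Hydraulic gradient i = Δh / L = 9.48 / 976 = 0.009713.
Darcy flux q = K · i = 0.6160 × 0.009713 = 0.005984 m/day.
Seepage velocity v = q / n_e = 0.005984 / 0.14 = 0.04274 m/day.
Travel time t = L / v = 976 / 0.04274 = 22836 days = 62.52 years.

62.5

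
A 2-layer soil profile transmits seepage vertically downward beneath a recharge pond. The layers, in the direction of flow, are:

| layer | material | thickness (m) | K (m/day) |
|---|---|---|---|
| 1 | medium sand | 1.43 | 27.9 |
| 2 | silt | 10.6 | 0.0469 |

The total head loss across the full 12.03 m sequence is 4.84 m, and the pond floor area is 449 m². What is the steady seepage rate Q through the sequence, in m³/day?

Flow is perpendicular to layering, so the layers act in series and the equivalent K is the thickness-weighted harmonic mean.
Total thickness L = 1.43 + 10.6 = 12.03 m.
Σ(b_i/K_i) = 1.43/27.9 + 10.6/0.0469 = 226.1 d.
K_eq = L / Σ(b_i/K_i) = 12.03 / 226.1 = 0.05322 m/day.
Q = K_eq · A · (Δh/L) = 0.05322 × 449 × (4.84/12.03) = 9.613 m³/day.

9.61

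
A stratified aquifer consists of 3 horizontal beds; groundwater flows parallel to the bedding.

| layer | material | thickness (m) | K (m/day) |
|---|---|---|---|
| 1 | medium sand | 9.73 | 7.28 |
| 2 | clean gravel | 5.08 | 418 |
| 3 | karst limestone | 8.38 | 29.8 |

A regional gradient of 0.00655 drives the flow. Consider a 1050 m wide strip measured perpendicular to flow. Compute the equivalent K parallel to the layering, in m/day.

105

Flow is parallel to layering, so each bed carries its own Darcy discharge and the transmissivities add.
Σ(K_i·b_i) = 7.28×9.73 + 418×5.08 + 29.8×8.38 = 2444 m²/day.
Total thickness b = 23.19 m, so K_eq = Σ(K_i·b_i)/b = 105.4 m/day.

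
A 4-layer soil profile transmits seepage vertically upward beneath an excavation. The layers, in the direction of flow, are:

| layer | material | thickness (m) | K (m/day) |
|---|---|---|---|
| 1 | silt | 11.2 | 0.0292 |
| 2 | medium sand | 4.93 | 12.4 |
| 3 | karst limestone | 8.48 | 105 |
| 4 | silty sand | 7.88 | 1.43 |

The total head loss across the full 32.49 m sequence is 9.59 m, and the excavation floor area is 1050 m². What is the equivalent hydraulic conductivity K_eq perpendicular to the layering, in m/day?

Flow is perpendicular to layering, so the layers act in series and the equivalent K is the thickness-weighted harmonic mean.
Total thickness L = 11.2 + 4.93 + 8.48 + 7.88 = 32.49 m.
Σ(b_i/K_i) = 11.2/0.0292 + 4.93/12.4 + 8.48/105 + 7.88/1.43 = 389.6 d.
K_eq = L / Σ(b_i/K_i) = 32.49 / 389.6 = 0.08340 m/day.

0.0834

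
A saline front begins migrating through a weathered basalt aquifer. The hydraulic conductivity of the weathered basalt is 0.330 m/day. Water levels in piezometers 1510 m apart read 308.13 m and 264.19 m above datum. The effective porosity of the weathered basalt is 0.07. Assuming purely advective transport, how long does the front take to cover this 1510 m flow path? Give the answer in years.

30.1

Hydraulic gradient i = (308.13 − 264.19) / 1510 = 43.94 / 1510 = 0.02910.
Darcy flux q = K · i = 0.3300 × 0.02910 = 0.009603 m/day.
Seepage velocity v = q / n_e = 0.009603 / 0.07 = 0.1372 m/day.
Travel time t = L / v = 1510 / 0.1372 = 11007 days = 30.14 years.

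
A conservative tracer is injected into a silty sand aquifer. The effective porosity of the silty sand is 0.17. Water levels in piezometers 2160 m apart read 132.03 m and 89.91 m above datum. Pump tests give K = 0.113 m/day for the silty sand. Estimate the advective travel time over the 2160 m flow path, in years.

Hydraulic gradient i = (132.03 − 89.91) / 2160 = 42.12 / 2160 = 0.01950.
Darcy flux q = K · i = 0.1130 × 0.01950 = 0.002204 m/day.
Seepage velocity v = q / n_e = 0.002204 / 0.17 = 0.01296 m/day.
Travel time t = L / v = 2160 / 0.01296 = 1.666e+05 days = 456.2 years.

456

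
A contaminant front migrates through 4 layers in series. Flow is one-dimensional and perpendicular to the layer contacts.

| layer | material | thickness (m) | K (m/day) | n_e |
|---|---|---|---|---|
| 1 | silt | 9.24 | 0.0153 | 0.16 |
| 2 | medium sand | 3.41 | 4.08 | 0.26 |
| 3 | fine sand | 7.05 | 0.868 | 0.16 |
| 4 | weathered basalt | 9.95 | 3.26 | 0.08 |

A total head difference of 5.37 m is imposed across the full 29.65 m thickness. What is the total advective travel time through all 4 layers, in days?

With flow normal to the layers, continuity requires the same specific discharge q through every layer.
Σ(b_i/K_i) = 9.24/0.0153 + 3.41/4.08 + 7.05/0.868 + 9.95/3.26 = 615.9 d.
q = Δh / Σ(b_i/K_i) = 5.37 / 615.9 = 0.008719 m/day.
In each layer the seepage velocity is v_i = q/n_i, so the layer transit time is t_i = b_i·n_i / q:
  layer 1 (silt): t_1 = 9.24 × 0.16 / 0.008719 = 169.6 d
  layer 2 (medium sand): t_2 = 3.41 × 0.26 / 0.008719 = 101.7 d
  layer 3 (fine sand): t_3 = 7.05 × 0.16 / 0.008719 = 129.4 d
  layer 4 (weathered basalt): t_4 = 9.95 × 0.08 / 0.008719 = 91.30 d
Total t = Σ t_i = 491.9 days.

492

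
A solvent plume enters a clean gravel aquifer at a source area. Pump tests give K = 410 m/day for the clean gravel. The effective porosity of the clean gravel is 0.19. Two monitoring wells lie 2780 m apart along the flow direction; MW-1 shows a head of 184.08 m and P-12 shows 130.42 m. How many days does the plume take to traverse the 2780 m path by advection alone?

66.7

Hydraulic gradient i = (184.08 − 130.42) / 2780 = 53.66 / 2780 = 0.01930.
Darcy flux q = K · i = 410.0 × 0.01930 = 7.914 m/day.
Seepage velocity v = q / n_e = 7.914 / 0.19 = 41.65 m/day.
Travel time t = L / v = 2780 / 41.65 = 66.74 days.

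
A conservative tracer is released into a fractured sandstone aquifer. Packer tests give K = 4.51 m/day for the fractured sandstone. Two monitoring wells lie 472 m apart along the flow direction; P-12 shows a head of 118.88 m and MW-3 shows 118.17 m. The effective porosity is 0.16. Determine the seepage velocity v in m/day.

Hydraulic gradient i = (118.88 − 118.17) / 472 = 0.71 / 472 = 0.001504.
Darcy flux q = K · i = 4.510 × 0.001504 = 0.006784 m/day.
Seepage velocity v = q / n_e = 0.006784 / 0.16 = 0.04240 m/day.

0.0424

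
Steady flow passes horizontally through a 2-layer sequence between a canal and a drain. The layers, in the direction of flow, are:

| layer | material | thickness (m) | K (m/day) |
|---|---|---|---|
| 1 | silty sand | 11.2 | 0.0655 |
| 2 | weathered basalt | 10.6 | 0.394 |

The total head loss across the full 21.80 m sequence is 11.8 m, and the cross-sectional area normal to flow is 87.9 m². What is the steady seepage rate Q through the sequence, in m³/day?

Flow is perpendicular to layering, so the layers act in series and the equivalent K is the thickness-weighted harmonic mean.
Total thickness L = 11.2 + 10.6 = 21.80 m.
Σ(b_i/K_i) = 11.2/0.0655 + 10.6/0.394 = 197.9 d.
K_eq = L / Σ(b_i/K_i) = 21.80 / 197.9 = 0.1102 m/day.
Q = K_eq · A · (Δh/L) = 0.1102 × 87.9 × (11.8/21.80) = 5.241 m³/day.

5.24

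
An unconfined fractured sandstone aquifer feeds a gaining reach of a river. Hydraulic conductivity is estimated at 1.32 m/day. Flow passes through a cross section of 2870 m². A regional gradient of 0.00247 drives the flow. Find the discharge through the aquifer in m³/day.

9.36

Hydraulic gradient i = 0.00247.
Darcy's law: Q = K · A · i = 1.320 × 2870 × 0.002470 = 9.357 m³/day.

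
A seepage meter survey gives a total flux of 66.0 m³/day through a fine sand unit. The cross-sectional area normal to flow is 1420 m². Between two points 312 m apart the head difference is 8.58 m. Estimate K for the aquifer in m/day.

Hydraulic gradient i = Δh / L = 8.58 / 312 = 0.02750.
From Q = K·A·i, K = Q / (A·i) = 66.0 / (1420 × 0.02750) = 1.690 m/day.

1.69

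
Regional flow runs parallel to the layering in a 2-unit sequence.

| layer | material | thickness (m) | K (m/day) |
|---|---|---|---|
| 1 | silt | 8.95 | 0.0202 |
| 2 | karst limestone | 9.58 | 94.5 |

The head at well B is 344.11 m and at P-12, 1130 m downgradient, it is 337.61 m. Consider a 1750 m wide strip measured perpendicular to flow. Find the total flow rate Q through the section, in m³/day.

Flow is parallel to layering, so each bed carries its own Darcy discharge and the transmissivities add.
Σ(K_i·b_i) = 0.0202×8.95 + 94.5×9.58 = 905.5 m²/day.
Hydraulic gradient i = (344.11 − 337.61) / 1130 = 6.5 / 1130 = 0.005752.
Q = Σ(K_i·b_i) · W · i = 905.5 × 1750 × 0.005752 = 9115 m³/day.

9120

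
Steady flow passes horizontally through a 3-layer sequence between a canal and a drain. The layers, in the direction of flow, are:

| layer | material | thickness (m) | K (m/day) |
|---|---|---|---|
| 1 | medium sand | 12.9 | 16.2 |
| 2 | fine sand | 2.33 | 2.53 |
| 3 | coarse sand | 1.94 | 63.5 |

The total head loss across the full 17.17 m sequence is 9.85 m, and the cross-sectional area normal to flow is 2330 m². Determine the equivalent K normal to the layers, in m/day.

9.82

Flow is perpendicular to layering, so the layers act in series and the equivalent K is the thickness-weighted harmonic mean.
Total thickness L = 12.9 + 2.33 + 1.94 = 17.17 m.
Σ(b_i/K_i) = 12.9/16.2 + 2.33/2.53 + 1.94/63.5 = 1.748 d.
K_eq = L / Σ(b_i/K_i) = 17.17 / 1.748 = 9.824 m/day.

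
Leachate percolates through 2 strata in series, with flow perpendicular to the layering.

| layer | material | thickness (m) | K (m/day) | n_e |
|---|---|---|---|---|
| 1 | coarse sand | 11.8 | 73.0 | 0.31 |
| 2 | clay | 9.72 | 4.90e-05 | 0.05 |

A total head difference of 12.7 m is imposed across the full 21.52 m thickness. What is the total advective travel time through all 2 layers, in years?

With flow normal to the layers, continuity requires the same specific discharge q through every layer.
Σ(b_i/K_i) = 11.8/73.0 + 9.72/4.90e-05 = 1.984e+05 d.
q = Δh / Σ(b_i/K_i) = 12.7 / 1.984e+05 = 6.402e-05 m/day.
In each layer the seepage velocity is v_i = q/n_i, so the layer transit time is t_i = b_i·n_i / q:
  layer 1 (coarse sand): t_1 = 11.8 × 0.31 / 6.402e-05 = 57136 d
  layer 2 (clay): t_2 = 9.72 × 0.05 / 6.402e-05 = 7591 d
Total t = Σ t_i = 64727 days = 177.2 years.

177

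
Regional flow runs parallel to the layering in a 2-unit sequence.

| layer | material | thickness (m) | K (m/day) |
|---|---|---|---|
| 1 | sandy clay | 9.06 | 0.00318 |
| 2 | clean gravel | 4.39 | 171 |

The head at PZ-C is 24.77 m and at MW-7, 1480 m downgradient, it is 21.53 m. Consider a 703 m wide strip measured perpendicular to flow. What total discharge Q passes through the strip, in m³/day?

1160

Flow is parallel to layering, so each bed carries its own Darcy discharge and the transmissivities add.
Σ(K_i·b_i) = 0.00318×9.06 + 171×4.39 = 750.7 m²/day.
Hydraulic gradient i = (24.77 − 21.53) / 1480 = 3.24 / 1480 = 0.002189.
Q = Σ(K_i·b_i) · W · i = 750.7 × 703 × 0.002189 = 1155 m³/day.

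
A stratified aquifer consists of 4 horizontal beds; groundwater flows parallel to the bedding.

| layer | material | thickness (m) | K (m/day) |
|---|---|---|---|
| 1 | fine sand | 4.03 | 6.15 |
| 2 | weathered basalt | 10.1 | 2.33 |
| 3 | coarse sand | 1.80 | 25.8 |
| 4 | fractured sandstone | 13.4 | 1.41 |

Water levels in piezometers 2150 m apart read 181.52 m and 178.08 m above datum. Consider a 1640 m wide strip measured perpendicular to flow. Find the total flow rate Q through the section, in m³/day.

Flow is parallel to layering, so each bed carries its own Darcy discharge and the transmissivities add.
Σ(K_i·b_i) = 6.15×4.03 + 2.33×10.1 + 25.8×1.80 + 1.41×13.4 = 113.7 m²/day.
Hydraulic gradient i = (181.52 − 178.08) / 2150 = 3.44 / 2150 = 0.001600.
Q = Σ(K_i·b_i) · W · i = 113.7 × 1640 × 0.001600 = 298.2 m³/day.

298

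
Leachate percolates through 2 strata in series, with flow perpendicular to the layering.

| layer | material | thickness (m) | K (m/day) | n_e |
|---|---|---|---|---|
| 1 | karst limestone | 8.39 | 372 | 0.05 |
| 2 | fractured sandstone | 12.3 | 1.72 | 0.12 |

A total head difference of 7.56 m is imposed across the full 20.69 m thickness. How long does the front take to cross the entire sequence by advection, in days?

With flow normal to the layers, continuity requires the same specific discharge q through every layer.
Σ(b_i/K_i) = 8.39/372 + 12.3/1.72 = 7.174 d.
q = Δh / Σ(b_i/K_i) = 7.56 / 7.174 = 1.054 m/day.
In each layer the seepage velocity is v_i = q/n_i, so the layer transit time is t_i = b_i·n_i / q:
  layer 1 (karst limestone): t_1 = 8.39 × 0.05 / 1.054 = 0.3981 d
  layer 2 (fractured sandstone): t_2 = 12.3 × 0.12 / 1.054 = 1.401 d
Total t = Σ t_i = 1.799 days.

1.80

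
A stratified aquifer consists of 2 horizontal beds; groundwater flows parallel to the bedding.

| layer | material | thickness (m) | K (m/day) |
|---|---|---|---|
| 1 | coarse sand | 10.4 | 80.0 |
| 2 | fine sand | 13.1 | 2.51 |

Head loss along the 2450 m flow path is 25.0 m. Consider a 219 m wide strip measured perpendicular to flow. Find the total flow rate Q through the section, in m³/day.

Flow is parallel to layering, so each bed carries its own Darcy discharge and the transmissivities add.
Σ(K_i·b_i) = 80.0×10.4 + 2.51×13.1 = 864.9 m²/day.
Hydraulic gradient i = Δh / L = 25.0 / 2450 = 0.01020.
Q = Σ(K_i·b_i) · W · i = 864.9 × 219 × 0.01020 = 1933 m³/day.

1930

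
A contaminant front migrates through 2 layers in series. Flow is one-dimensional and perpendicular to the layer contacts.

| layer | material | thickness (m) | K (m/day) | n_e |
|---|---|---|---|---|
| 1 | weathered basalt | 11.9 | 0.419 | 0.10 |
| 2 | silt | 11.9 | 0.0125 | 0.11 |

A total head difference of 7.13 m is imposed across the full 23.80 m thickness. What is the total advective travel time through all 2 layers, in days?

344

With flow normal to the layers, continuity requires the same specific discharge q through every layer.
Σ(b_i/K_i) = 11.9/0.419 + 11.9/0.0125 = 980.4 d.
q = Δh / Σ(b_i/K_i) = 7.13 / 980.4 = 0.007273 m/day.
In each layer the seepage velocity is v_i = q/n_i, so the layer transit time is t_i = b_i·n_i / q:
  layer 1 (weathered basalt): t_1 = 11.9 × 0.10 / 0.007273 = 163.6 d
  layer 2 (silt): t_2 = 11.9 × 0.11 / 0.007273 = 180.0 d
Total t = Σ t_i = 343.6 days.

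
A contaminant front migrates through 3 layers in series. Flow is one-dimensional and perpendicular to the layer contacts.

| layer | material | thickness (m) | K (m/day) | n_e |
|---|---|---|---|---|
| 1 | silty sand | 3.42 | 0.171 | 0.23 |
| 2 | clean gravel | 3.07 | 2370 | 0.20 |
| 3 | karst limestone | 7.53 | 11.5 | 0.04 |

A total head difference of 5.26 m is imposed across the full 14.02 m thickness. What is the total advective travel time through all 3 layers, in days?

With flow normal to the layers, continuity requires the same specific discharge q through every layer.
Σ(b_i/K_i) = 3.42/0.171 + 3.07/2370 + 7.53/11.5 = 20.66 d.
q = Δh / Σ(b_i/K_i) = 5.26 / 20.66 = 0.2546 m/day.
In each layer the seepage velocity is v_i = q/n_i, so the layer transit time is t_i = b_i·n_i / q:
  layer 1 (silty sand): t_1 = 3.42 × 0.23 / 0.2546 = 3.089 d
  layer 2 (clean gravel): t_2 = 3.07 × 0.20 / 0.2546 = 2.411 d
  layer 3 (karst limestone): t_3 = 7.53 × 0.04 / 0.2546 = 1.183 d
Total t = Σ t_i = 6.683 days.

6.68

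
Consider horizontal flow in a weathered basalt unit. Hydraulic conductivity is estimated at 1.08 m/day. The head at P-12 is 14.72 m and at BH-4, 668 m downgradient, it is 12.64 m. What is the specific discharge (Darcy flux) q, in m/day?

Hydraulic gradient i = (14.72 − 12.64) / 668 = 2.08 / 668 = 0.003114.
Specific discharge q = K · i = 1.080 × 0.003114 = 0.003363 m/day.

0.00336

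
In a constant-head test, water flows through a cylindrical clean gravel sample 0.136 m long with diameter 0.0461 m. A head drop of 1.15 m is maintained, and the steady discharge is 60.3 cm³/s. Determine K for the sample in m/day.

369

Cross-sectional area A = π·(d/2)² = π × (0.0461/2)² = 0.001669 m².
Convert discharge: 60.3 cm³/s = 6.030e-05 m³/s.
Darcy's law rearranged: K = Q·L / (A·Δh) = 6.030e-05 × 0.136 / (0.001669 × 1.15) = 0.004272 m/s = 369.1 m/day.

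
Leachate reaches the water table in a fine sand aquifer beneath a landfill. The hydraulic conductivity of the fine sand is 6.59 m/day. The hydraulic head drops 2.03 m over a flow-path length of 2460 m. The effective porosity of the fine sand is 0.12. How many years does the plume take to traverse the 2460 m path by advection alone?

149

Hydraulic gradient i = Δh / L = 2.03 / 2460 = 0.0008252.
Darcy flux q = K · i = 6.590 × 0.0008252 = 0.005438 m/day.
Seepage velocity v = q / n_e = 0.005438 / 0.12 = 0.04532 m/day.
Travel time t = L / v = 2460 / 0.04532 = 54284 days = 148.6 years.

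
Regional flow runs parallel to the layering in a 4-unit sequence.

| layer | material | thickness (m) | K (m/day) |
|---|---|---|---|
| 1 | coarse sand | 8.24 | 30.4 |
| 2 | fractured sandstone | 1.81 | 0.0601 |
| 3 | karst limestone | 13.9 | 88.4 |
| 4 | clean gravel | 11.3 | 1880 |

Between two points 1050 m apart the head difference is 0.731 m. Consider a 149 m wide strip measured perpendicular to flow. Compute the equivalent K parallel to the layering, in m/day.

Flow is parallel to layering, so each bed carries its own Darcy discharge and the transmissivities add.
Σ(K_i·b_i) = 30.4×8.24 + 0.0601×1.81 + 88.4×13.9 + 1880×11.3 = 22723 m²/day.
Total thickness b = 35.25 m, so K_eq = Σ(K_i·b_i)/b = 644.6 m/day.

645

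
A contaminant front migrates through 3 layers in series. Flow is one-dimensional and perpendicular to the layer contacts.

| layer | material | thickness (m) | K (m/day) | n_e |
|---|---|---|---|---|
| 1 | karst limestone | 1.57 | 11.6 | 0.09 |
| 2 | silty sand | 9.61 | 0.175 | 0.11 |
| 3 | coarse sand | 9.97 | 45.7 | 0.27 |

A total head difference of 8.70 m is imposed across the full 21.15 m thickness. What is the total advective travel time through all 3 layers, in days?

24.7

With flow normal to the layers, continuity requires the same specific discharge q through every layer.
Σ(b_i/K_i) = 1.57/11.6 + 9.61/0.175 + 9.97/45.7 = 55.27 d.
q = Δh / Σ(b_i/K_i) = 8.70 / 55.27 = 0.1574 m/day.
In each layer the seepage velocity is v_i = q/n_i, so the layer transit time is t_i = b_i·n_i / q:
  layer 1 (karst limestone): t_1 = 1.57 × 0.09 / 0.1574 = 0.8976 d
  layer 2 (silty sand): t_2 = 9.61 × 0.11 / 0.1574 = 6.715 d
  layer 3 (coarse sand): t_3 = 9.97 × 0.27 / 0.1574 = 17.10 d
Total t = Σ t_i = 24.71 days.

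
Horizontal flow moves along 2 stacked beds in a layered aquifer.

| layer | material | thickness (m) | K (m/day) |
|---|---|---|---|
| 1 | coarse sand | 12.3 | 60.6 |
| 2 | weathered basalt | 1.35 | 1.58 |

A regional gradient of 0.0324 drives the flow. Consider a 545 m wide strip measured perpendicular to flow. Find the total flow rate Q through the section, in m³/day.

13200

Flow is parallel to layering, so each bed carries its own Darcy discharge and the transmissivities add.
Σ(K_i·b_i) = 60.6×12.3 + 1.58×1.35 = 747.5 m²/day.
Hydraulic gradient i = 0.0324.
Q = Σ(K_i·b_i) · W · i = 747.5 × 545 × 0.03240 = 13200 m³/day.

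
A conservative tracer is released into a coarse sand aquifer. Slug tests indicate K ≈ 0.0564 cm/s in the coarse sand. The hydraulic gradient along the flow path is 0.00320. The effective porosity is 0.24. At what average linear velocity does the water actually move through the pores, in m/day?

Convert K: 0.0564 cm/s × 864 = 48.73 m/day.
Hydraulic gradient i = 0.00320.
Darcy flux q = K · i = 48.73 × 0.003200 = 0.1559 m/day.
Seepage velocity v = q / n_e = 0.1559 / 0.24 = 0.6497 m/day.

0.650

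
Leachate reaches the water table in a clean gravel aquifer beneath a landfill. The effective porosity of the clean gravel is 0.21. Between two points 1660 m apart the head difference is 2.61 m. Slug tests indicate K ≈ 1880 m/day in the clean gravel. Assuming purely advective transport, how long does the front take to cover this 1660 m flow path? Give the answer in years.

0.323

Hydraulic gradient i = Δh / L = 2.61 / 1660 = 0.001572.
Darcy flux q = K · i = 1880 × 0.001572 = 2.956 m/day.
Seepage velocity v = q / n_e = 2.956 / 0.21 = 14.08 m/day.
Travel time t = L / v = 1660 / 14.08 = 117.9 days = 0.3229 years.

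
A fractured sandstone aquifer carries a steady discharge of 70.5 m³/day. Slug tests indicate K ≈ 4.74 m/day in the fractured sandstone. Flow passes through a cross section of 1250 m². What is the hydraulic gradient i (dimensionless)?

From Q = K·A·i, i = Q / (K·A) = 70.5 / (4.740 × 1250) = 0.01190.

0.0119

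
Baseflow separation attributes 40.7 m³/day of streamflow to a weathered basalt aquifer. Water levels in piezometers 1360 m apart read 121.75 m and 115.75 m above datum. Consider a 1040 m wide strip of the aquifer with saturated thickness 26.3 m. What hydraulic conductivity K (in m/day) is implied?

Cross-sectional area A = 1040 × 26.3 = 27352 m².
Hydraulic gradient i = (121.75 − 115.75) / 1360 = 6 / 1360 = 0.004412.
From Q = K·A·i, K = Q / (A·i) = 40.7 / (27352 × 0.004412) = 0.3373 m/day.

0.337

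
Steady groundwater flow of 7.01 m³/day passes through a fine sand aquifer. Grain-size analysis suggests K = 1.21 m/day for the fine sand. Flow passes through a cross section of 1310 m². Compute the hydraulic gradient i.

From Q = K·A·i, i = Q / (K·A) = 7.01 / (1.210 × 1310) = 0.004422.

0.00442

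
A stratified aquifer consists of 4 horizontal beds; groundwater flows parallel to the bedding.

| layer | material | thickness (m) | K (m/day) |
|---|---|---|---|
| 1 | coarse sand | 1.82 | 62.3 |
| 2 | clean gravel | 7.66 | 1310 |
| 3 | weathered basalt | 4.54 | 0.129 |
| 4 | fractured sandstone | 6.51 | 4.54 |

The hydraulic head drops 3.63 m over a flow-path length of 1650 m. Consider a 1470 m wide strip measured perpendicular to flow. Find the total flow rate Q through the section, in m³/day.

Flow is parallel to layering, so each bed carries its own Darcy discharge and the transmissivities add.
Σ(K_i·b_i) = 62.3×1.82 + 1310×7.66 + 0.129×4.54 + 4.54×6.51 = 10178 m²/day.
Hydraulic gradient i = Δh / L = 3.63 / 1650 = 0.002200.
Q = Σ(K_i·b_i) · W · i = 10178 × 1470 × 0.002200 = 32916 m³/day.

32900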